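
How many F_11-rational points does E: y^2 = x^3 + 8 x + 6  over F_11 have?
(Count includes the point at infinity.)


For each x in F_11, count y with y^2 = x^3 + 8 x + 6 mod 11:
  x = 1: RHS = 4, y in [2, 9]  -> 2 point(s)
  x = 4: RHS = 3, y in [5, 6]  -> 2 point(s)
  x = 7: RHS = 9, y in [3, 8]  -> 2 point(s)
  x = 9: RHS = 4, y in [2, 9]  -> 2 point(s)
Affine points: 8. Add the point at infinity: total = 9.

#E(F_11) = 9


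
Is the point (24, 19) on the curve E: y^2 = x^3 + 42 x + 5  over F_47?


Check whether y^2 = x^3 + 42 x + 5 (mod 47) for (x, y) = (24, 19).
LHS: y^2 = 19^2 mod 47 = 32
RHS: x^3 + 42 x + 5 = 24^3 + 42*24 + 5 mod 47 = 32
LHS = RHS

Yes, on the curve


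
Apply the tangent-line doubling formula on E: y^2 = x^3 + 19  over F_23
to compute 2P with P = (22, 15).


Doubling: s = (3 x1^2 + a) / (2 y1)
s = (3*22^2 + 0) / (2*15) mod 23 = 7
x3 = s^2 - 2 x1 mod 23 = 7^2 - 2*22 = 5
y3 = s (x1 - x3) - y1 mod 23 = 7 * (22 - 5) - 15 = 12

2P = (5, 12)


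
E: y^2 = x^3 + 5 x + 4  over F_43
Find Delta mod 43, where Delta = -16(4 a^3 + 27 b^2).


4 a^3 + 27 b^2 = 4*5^3 + 27*4^2 = 500 + 432 = 932
Delta = -16 * (932) = -14912
Delta mod 43 = 9

Delta = 9 (mod 43)


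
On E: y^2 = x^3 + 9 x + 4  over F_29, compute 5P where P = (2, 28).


k = 5 = 101_2 (binary, LSB first: 101)
Double-and-add from P = (2, 28):
  bit 0 = 1: acc = O + (2, 28) = (2, 28)
  bit 1 = 0: acc unchanged = (2, 28)
  bit 2 = 1: acc = (2, 28) + (28, 9) = (23, 13)

5P = (23, 13)


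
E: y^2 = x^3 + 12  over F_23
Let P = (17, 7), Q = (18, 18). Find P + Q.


P != Q, so use the chord formula.
s = (y2 - y1) / (x2 - x1) = (11) / (1) mod 23 = 11
x3 = s^2 - x1 - x2 mod 23 = 11^2 - 17 - 18 = 17
y3 = s (x1 - x3) - y1 mod 23 = 11 * (17 - 17) - 7 = 16

P + Q = (17, 16)


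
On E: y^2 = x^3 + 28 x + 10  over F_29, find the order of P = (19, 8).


Compute successive multiples of P until we hit O:
  1P = (19, 8)
  2P = (27, 2)
  3P = (18, 13)
  4P = (17, 11)
  5P = (17, 18)
  6P = (18, 16)
  7P = (27, 27)
  8P = (19, 21)
  ... (continuing to 9P)
  9P = O

ord(P) = 9


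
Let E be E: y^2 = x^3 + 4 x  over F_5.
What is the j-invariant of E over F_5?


Delta = -16(4 a^3 + 27 b^2) mod 5 = 4
-1728 * (4 a)^3 = -1728 * (4*4)^3 mod 5 = 2
j = 2 * 4^(-1) mod 5 = 3

j = 3 (mod 5)


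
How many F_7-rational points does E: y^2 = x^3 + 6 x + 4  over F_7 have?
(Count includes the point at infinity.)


For each x in F_7, count y with y^2 = x^3 + 6 x + 4 mod 7:
  x = 0: RHS = 4, y in [2, 5]  -> 2 point(s)
  x = 1: RHS = 4, y in [2, 5]  -> 2 point(s)
  x = 3: RHS = 0, y in [0]  -> 1 point(s)
  x = 4: RHS = 1, y in [1, 6]  -> 2 point(s)
  x = 6: RHS = 4, y in [2, 5]  -> 2 point(s)
Affine points: 9. Add the point at infinity: total = 10.

#E(F_7) = 10


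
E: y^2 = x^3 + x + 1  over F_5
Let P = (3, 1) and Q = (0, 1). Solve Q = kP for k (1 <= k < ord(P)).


Enumerate multiples of P until we hit Q = (0, 1):
  1P = (3, 1)
  2P = (0, 1)
Match found at i = 2.

k = 2


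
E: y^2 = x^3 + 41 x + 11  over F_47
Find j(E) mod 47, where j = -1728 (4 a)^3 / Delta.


Delta = -16(4 a^3 + 27 b^2) mod 47 = 45
-1728 * (4 a)^3 = -1728 * (4*41)^3 mod 47 = 28
j = 28 * 45^(-1) mod 47 = 33

j = 33 (mod 47)


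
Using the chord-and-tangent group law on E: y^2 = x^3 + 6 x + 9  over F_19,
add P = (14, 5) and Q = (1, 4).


P != Q, so use the chord formula.
s = (y2 - y1) / (x2 - x1) = (18) / (6) mod 19 = 3
x3 = s^2 - x1 - x2 mod 19 = 3^2 - 14 - 1 = 13
y3 = s (x1 - x3) - y1 mod 19 = 3 * (14 - 13) - 5 = 17

P + Q = (13, 17)


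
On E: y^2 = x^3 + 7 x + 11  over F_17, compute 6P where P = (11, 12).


k = 6 = 110_2 (binary, LSB first: 011)
Double-and-add from P = (11, 12):
  bit 0 = 0: acc unchanged = O
  bit 1 = 1: acc = O + (4, 1) = (4, 1)
  bit 2 = 1: acc = (4, 1) + (13, 15) = (2, 4)

6P = (2, 4)


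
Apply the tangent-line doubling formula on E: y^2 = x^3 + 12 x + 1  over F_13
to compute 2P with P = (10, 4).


Doubling: s = (3 x1^2 + a) / (2 y1)
s = (3*10^2 + 12) / (2*4) mod 13 = 0
x3 = s^2 - 2 x1 mod 13 = 0^2 - 2*10 = 6
y3 = s (x1 - x3) - y1 mod 13 = 0 * (10 - 6) - 4 = 9

2P = (6, 9)


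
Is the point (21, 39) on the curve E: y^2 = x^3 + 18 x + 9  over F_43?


Check whether y^2 = x^3 + 18 x + 9 (mod 43) for (x, y) = (21, 39).
LHS: y^2 = 39^2 mod 43 = 16
RHS: x^3 + 18 x + 9 = 21^3 + 18*21 + 9 mod 43 = 16
LHS = RHS

Yes, on the curve


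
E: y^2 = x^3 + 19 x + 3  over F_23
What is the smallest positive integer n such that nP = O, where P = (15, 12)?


Compute successive multiples of P until we hit O:
  1P = (15, 12)
  2P = (9, 12)
  3P = (22, 11)
  4P = (17, 8)
  5P = (18, 17)
  6P = (3, 8)
  7P = (0, 16)
  8P = (14, 0)
  ... (continuing to 16P)
  16P = O

ord(P) = 16


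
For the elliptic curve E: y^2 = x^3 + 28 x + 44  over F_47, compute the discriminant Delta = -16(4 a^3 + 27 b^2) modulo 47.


4 a^3 + 27 b^2 = 4*28^3 + 27*44^2 = 87808 + 52272 = 140080
Delta = -16 * (140080) = -2241280
Delta mod 47 = 9

Delta = 9 (mod 47)


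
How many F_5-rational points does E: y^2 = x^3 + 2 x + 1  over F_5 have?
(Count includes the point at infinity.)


For each x in F_5, count y with y^2 = x^3 + 2 x + 1 mod 5:
  x = 0: RHS = 1, y in [1, 4]  -> 2 point(s)
  x = 1: RHS = 4, y in [2, 3]  -> 2 point(s)
  x = 3: RHS = 4, y in [2, 3]  -> 2 point(s)
Affine points: 6. Add the point at infinity: total = 7.

#E(F_5) = 7


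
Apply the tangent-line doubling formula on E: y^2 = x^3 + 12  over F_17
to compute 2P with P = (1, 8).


Doubling: s = (3 x1^2 + a) / (2 y1)
s = (3*1^2 + 0) / (2*8) mod 17 = 14
x3 = s^2 - 2 x1 mod 17 = 14^2 - 2*1 = 7
y3 = s (x1 - x3) - y1 mod 17 = 14 * (1 - 7) - 8 = 10

2P = (7, 10)


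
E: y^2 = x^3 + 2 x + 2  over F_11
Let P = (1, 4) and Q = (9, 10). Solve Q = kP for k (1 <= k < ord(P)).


Enumerate multiples of P until we hit Q = (9, 10):
  1P = (1, 4)
  2P = (2, 5)
  3P = (9, 10)
Match found at i = 3.

k = 3


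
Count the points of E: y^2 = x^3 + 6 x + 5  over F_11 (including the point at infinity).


For each x in F_11, count y with y^2 = x^3 + 6 x + 5 mod 11:
  x = 0: RHS = 5, y in [4, 7]  -> 2 point(s)
  x = 1: RHS = 1, y in [1, 10]  -> 2 point(s)
  x = 2: RHS = 3, y in [5, 6]  -> 2 point(s)
  x = 4: RHS = 5, y in [4, 7]  -> 2 point(s)
  x = 6: RHS = 4, y in [2, 9]  -> 2 point(s)
  x = 7: RHS = 5, y in [4, 7]  -> 2 point(s)
  x = 8: RHS = 4, y in [2, 9]  -> 2 point(s)
  x = 10: RHS = 9, y in [3, 8]  -> 2 point(s)
Affine points: 16. Add the point at infinity: total = 17.

#E(F_11) = 17


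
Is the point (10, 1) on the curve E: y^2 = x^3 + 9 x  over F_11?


Check whether y^2 = x^3 + 9 x + 0 (mod 11) for (x, y) = (10, 1).
LHS: y^2 = 1^2 mod 11 = 1
RHS: x^3 + 9 x + 0 = 10^3 + 9*10 + 0 mod 11 = 1
LHS = RHS

Yes, on the curve


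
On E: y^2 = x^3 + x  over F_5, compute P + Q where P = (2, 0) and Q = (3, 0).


P != Q, so use the chord formula.
s = (y2 - y1) / (x2 - x1) = (0) / (1) mod 5 = 0
x3 = s^2 - x1 - x2 mod 5 = 0^2 - 2 - 3 = 0
y3 = s (x1 - x3) - y1 mod 5 = 0 * (2 - 0) - 0 = 0

P + Q = (0, 0)


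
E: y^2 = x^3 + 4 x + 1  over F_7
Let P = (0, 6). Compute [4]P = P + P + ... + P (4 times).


k = 4 = 100_2 (binary, LSB first: 001)
Double-and-add from P = (0, 6):
  bit 0 = 0: acc unchanged = O
  bit 1 = 0: acc unchanged = O
  bit 2 = 1: acc = O + (0, 1) = (0, 1)

4P = (0, 1)


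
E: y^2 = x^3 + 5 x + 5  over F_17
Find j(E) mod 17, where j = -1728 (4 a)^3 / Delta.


Delta = -16(4 a^3 + 27 b^2) mod 17 = 2
-1728 * (4 a)^3 = -1728 * (4*5)^3 mod 17 = 9
j = 9 * 2^(-1) mod 17 = 13

j = 13 (mod 17)


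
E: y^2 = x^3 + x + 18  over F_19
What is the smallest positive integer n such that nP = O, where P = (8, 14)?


Compute successive multiples of P until we hit O:
  1P = (8, 14)
  2P = (1, 1)
  3P = (15, 11)
  4P = (2, 16)
  5P = (7, 11)
  6P = (13, 9)
  7P = (18, 15)
  8P = (16, 8)
  ... (continuing to 19P)
  19P = O

ord(P) = 19


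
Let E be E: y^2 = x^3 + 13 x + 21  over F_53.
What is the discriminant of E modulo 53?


4 a^3 + 27 b^2 = 4*13^3 + 27*21^2 = 8788 + 11907 = 20695
Delta = -16 * (20695) = -331120
Delta mod 53 = 24

Delta = 24 (mod 53)


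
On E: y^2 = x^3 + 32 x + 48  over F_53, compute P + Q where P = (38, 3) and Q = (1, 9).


P != Q, so use the chord formula.
s = (y2 - y1) / (x2 - x1) = (6) / (16) mod 53 = 7
x3 = s^2 - x1 - x2 mod 53 = 7^2 - 38 - 1 = 10
y3 = s (x1 - x3) - y1 mod 53 = 7 * (38 - 10) - 3 = 34

P + Q = (10, 34)


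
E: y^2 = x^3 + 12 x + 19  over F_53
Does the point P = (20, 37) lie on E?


Check whether y^2 = x^3 + 12 x + 19 (mod 53) for (x, y) = (20, 37).
LHS: y^2 = 37^2 mod 53 = 44
RHS: x^3 + 12 x + 19 = 20^3 + 12*20 + 19 mod 53 = 44
LHS = RHS

Yes, on the curve


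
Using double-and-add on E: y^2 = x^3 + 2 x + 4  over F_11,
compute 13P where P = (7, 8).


k = 13 = 1101_2 (binary, LSB first: 1011)
Double-and-add from P = (7, 8):
  bit 0 = 1: acc = O + (7, 8) = (7, 8)
  bit 1 = 0: acc unchanged = (7, 8)
  bit 2 = 1: acc = (7, 8) + (2, 7) = (6, 1)
  bit 3 = 1: acc = (6, 1) + (8, 9) = (2, 4)

13P = (2, 4)


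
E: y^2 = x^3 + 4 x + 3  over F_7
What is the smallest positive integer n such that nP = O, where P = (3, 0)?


Compute successive multiples of P until we hit O:
  1P = (3, 0)
  2P = O

ord(P) = 2


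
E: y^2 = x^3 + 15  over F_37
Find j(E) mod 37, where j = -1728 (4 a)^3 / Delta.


Delta = -16(4 a^3 + 27 b^2) mod 37 = 36
-1728 * (4 a)^3 = -1728 * (4*0)^3 mod 37 = 0
j = 0 * 36^(-1) mod 37 = 0

j = 0 (mod 37)


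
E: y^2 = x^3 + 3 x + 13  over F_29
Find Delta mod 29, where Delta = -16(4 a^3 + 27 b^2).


4 a^3 + 27 b^2 = 4*3^3 + 27*13^2 = 108 + 4563 = 4671
Delta = -16 * (4671) = -74736
Delta mod 29 = 26

Delta = 26 (mod 29)


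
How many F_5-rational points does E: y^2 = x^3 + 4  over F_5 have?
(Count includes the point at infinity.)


For each x in F_5, count y with y^2 = x^3 + 0 x + 4 mod 5:
  x = 0: RHS = 4, y in [2, 3]  -> 2 point(s)
  x = 1: RHS = 0, y in [0]  -> 1 point(s)
  x = 3: RHS = 1, y in [1, 4]  -> 2 point(s)
Affine points: 5. Add the point at infinity: total = 6.

#E(F_5) = 6


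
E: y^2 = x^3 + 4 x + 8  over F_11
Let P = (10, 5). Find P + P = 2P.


Doubling: s = (3 x1^2 + a) / (2 y1)
s = (3*10^2 + 4) / (2*5) mod 11 = 4
x3 = s^2 - 2 x1 mod 11 = 4^2 - 2*10 = 7
y3 = s (x1 - x3) - y1 mod 11 = 4 * (10 - 7) - 5 = 7

2P = (7, 7)


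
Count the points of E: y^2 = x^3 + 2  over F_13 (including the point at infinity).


For each x in F_13, count y with y^2 = x^3 + 0 x + 2 mod 13:
  x = 1: RHS = 3, y in [4, 9]  -> 2 point(s)
  x = 2: RHS = 10, y in [6, 7]  -> 2 point(s)
  x = 3: RHS = 3, y in [4, 9]  -> 2 point(s)
  x = 4: RHS = 1, y in [1, 12]  -> 2 point(s)
  x = 5: RHS = 10, y in [6, 7]  -> 2 point(s)
  x = 6: RHS = 10, y in [6, 7]  -> 2 point(s)
  x = 9: RHS = 3, y in [4, 9]  -> 2 point(s)
  x = 10: RHS = 1, y in [1, 12]  -> 2 point(s)
  x = 12: RHS = 1, y in [1, 12]  -> 2 point(s)
Affine points: 18. Add the point at infinity: total = 19.

#E(F_13) = 19


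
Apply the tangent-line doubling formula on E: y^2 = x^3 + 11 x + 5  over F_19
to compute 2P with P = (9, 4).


Doubling: s = (3 x1^2 + a) / (2 y1)
s = (3*9^2 + 11) / (2*4) mod 19 = 8
x3 = s^2 - 2 x1 mod 19 = 8^2 - 2*9 = 8
y3 = s (x1 - x3) - y1 mod 19 = 8 * (9 - 8) - 4 = 4

2P = (8, 4)


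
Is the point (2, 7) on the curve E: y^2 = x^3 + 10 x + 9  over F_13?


Check whether y^2 = x^3 + 10 x + 9 (mod 13) for (x, y) = (2, 7).
LHS: y^2 = 7^2 mod 13 = 10
RHS: x^3 + 10 x + 9 = 2^3 + 10*2 + 9 mod 13 = 11
LHS != RHS

No, not on the curve


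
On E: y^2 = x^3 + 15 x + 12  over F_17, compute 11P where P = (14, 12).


k = 11 = 1011_2 (binary, LSB first: 1101)
Double-and-add from P = (14, 12):
  bit 0 = 1: acc = O + (14, 12) = (14, 12)
  bit 1 = 1: acc = (14, 12) + (8, 7) = (16, 9)
  bit 2 = 0: acc unchanged = (16, 9)
  bit 3 = 1: acc = (16, 9) + (5, 5) = (4, 0)

11P = (4, 0)


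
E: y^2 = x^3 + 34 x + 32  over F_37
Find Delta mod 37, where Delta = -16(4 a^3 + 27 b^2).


4 a^3 + 27 b^2 = 4*34^3 + 27*32^2 = 157216 + 27648 = 184864
Delta = -16 * (184864) = -2957824
Delta mod 37 = 30

Delta = 30 (mod 37)


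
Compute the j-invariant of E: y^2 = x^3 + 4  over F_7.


Delta = -16(4 a^3 + 27 b^2) mod 7 = 4
-1728 * (4 a)^3 = -1728 * (4*0)^3 mod 7 = 0
j = 0 * 4^(-1) mod 7 = 0

j = 0 (mod 7)


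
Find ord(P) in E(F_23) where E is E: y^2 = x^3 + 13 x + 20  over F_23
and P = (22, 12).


Compute successive multiples of P until we hit O:
  1P = (22, 12)
  2P = (5, 7)
  3P = (5, 16)
  4P = (22, 11)
  5P = O

ord(P) = 5


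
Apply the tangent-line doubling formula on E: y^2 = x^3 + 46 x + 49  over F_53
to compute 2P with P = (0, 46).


Doubling: s = (3 x1^2 + a) / (2 y1)
s = (3*0^2 + 46) / (2*46) mod 53 = 27
x3 = s^2 - 2 x1 mod 53 = 27^2 - 2*0 = 40
y3 = s (x1 - x3) - y1 mod 53 = 27 * (0 - 40) - 46 = 40

2P = (40, 40)


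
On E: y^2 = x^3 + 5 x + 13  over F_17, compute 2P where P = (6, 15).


k = 2 = 10_2 (binary, LSB first: 01)
Double-and-add from P = (6, 15):
  bit 0 = 0: acc unchanged = O
  bit 1 = 1: acc = O + (3, 15) = (3, 15)

2P = (3, 15)


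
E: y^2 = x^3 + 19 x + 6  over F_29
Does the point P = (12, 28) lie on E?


Check whether y^2 = x^3 + 19 x + 6 (mod 29) for (x, y) = (12, 28).
LHS: y^2 = 28^2 mod 29 = 1
RHS: x^3 + 19 x + 6 = 12^3 + 19*12 + 6 mod 29 = 19
LHS != RHS

No, not on the curve


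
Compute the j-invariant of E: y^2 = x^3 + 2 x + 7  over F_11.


Delta = -16(4 a^3 + 27 b^2) mod 11 = 1
-1728 * (4 a)^3 = -1728 * (4*2)^3 mod 11 = 5
j = 5 * 1^(-1) mod 11 = 5

j = 5 (mod 11)


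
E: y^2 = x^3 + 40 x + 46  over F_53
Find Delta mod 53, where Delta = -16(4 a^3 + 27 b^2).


4 a^3 + 27 b^2 = 4*40^3 + 27*46^2 = 256000 + 57132 = 313132
Delta = -16 * (313132) = -5010112
Delta mod 53 = 31

Delta = 31 (mod 53)


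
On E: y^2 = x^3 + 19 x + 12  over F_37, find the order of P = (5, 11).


Compute successive multiples of P until we hit O:
  1P = (5, 11)
  2P = (0, 7)
  3P = (6, 3)
  4P = (16, 3)
  5P = (15, 3)
  6P = (28, 0)
  7P = (15, 34)
  8P = (16, 34)
  ... (continuing to 12P)
  12P = O

ord(P) = 12


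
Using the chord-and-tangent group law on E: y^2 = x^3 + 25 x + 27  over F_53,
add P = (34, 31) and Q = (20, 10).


P != Q, so use the chord formula.
s = (y2 - y1) / (x2 - x1) = (32) / (39) mod 53 = 28
x3 = s^2 - x1 - x2 mod 53 = 28^2 - 34 - 20 = 41
y3 = s (x1 - x3) - y1 mod 53 = 28 * (34 - 41) - 31 = 38

P + Q = (41, 38)


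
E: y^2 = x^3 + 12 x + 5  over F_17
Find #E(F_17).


For each x in F_17, count y with y^2 = x^3 + 12 x + 5 mod 17:
  x = 1: RHS = 1, y in [1, 16]  -> 2 point(s)
  x = 3: RHS = 0, y in [0]  -> 1 point(s)
  x = 4: RHS = 15, y in [7, 10]  -> 2 point(s)
  x = 6: RHS = 4, y in [2, 15]  -> 2 point(s)
  x = 8: RHS = 1, y in [1, 16]  -> 2 point(s)
  x = 9: RHS = 9, y in [3, 14]  -> 2 point(s)
  x = 16: RHS = 9, y in [3, 14]  -> 2 point(s)
Affine points: 13. Add the point at infinity: total = 14.

#E(F_17) = 14


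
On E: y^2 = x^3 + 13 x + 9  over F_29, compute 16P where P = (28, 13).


k = 16 = 10000_2 (binary, LSB first: 00001)
Double-and-add from P = (28, 13):
  bit 0 = 0: acc unchanged = O
  bit 1 = 0: acc unchanged = O
  bit 2 = 0: acc unchanged = O
  bit 3 = 0: acc unchanged = O
  bit 4 = 1: acc = O + (5, 5) = (5, 5)

16P = (5, 5)


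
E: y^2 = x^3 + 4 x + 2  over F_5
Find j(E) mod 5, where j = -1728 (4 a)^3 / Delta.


Delta = -16(4 a^3 + 27 b^2) mod 5 = 1
-1728 * (4 a)^3 = -1728 * (4*4)^3 mod 5 = 2
j = 2 * 1^(-1) mod 5 = 2

j = 2 (mod 5)


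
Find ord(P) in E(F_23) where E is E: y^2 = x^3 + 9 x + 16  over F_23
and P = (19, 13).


Compute successive multiples of P until we hit O:
  1P = (19, 13)
  2P = (1, 7)
  3P = (21, 17)
  4P = (10, 5)
  5P = (7, 13)
  6P = (20, 10)
  7P = (16, 1)
  8P = (4, 1)
  ... (continuing to 29P)
  29P = O

ord(P) = 29


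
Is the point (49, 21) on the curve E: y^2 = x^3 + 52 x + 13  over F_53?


Check whether y^2 = x^3 + 52 x + 13 (mod 53) for (x, y) = (49, 21).
LHS: y^2 = 21^2 mod 53 = 17
RHS: x^3 + 52 x + 13 = 49^3 + 52*49 + 13 mod 53 = 6
LHS != RHS

No, not on the curve


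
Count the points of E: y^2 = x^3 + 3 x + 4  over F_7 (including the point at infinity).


For each x in F_7, count y with y^2 = x^3 + 3 x + 4 mod 7:
  x = 0: RHS = 4, y in [2, 5]  -> 2 point(s)
  x = 1: RHS = 1, y in [1, 6]  -> 2 point(s)
  x = 2: RHS = 4, y in [2, 5]  -> 2 point(s)
  x = 5: RHS = 4, y in [2, 5]  -> 2 point(s)
  x = 6: RHS = 0, y in [0]  -> 1 point(s)
Affine points: 9. Add the point at infinity: total = 10.

#E(F_7) = 10


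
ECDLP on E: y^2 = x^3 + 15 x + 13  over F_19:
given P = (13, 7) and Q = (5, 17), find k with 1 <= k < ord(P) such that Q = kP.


Enumerate multiples of P until we hit Q = (5, 17):
  1P = (13, 7)
  2P = (16, 6)
  3P = (7, 10)
  4P = (4, 17)
  5P = (3, 3)
  6P = (10, 17)
  7P = (5, 17)
Match found at i = 7.

k = 7


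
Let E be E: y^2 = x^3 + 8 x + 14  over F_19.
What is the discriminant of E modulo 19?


4 a^3 + 27 b^2 = 4*8^3 + 27*14^2 = 2048 + 5292 = 7340
Delta = -16 * (7340) = -117440
Delta mod 19 = 18

Delta = 18 (mod 19)


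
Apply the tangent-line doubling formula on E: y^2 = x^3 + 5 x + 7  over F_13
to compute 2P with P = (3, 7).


Doubling: s = (3 x1^2 + a) / (2 y1)
s = (3*3^2 + 5) / (2*7) mod 13 = 6
x3 = s^2 - 2 x1 mod 13 = 6^2 - 2*3 = 4
y3 = s (x1 - x3) - y1 mod 13 = 6 * (3 - 4) - 7 = 0

2P = (4, 0)


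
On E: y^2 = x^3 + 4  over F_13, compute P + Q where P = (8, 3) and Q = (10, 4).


P != Q, so use the chord formula.
s = (y2 - y1) / (x2 - x1) = (1) / (2) mod 13 = 7
x3 = s^2 - x1 - x2 mod 13 = 7^2 - 8 - 10 = 5
y3 = s (x1 - x3) - y1 mod 13 = 7 * (8 - 5) - 3 = 5

P + Q = (5, 5)


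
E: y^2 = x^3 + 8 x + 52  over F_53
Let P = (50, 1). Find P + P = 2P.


Doubling: s = (3 x1^2 + a) / (2 y1)
s = (3*50^2 + 8) / (2*1) mod 53 = 44
x3 = s^2 - 2 x1 mod 53 = 44^2 - 2*50 = 34
y3 = s (x1 - x3) - y1 mod 53 = 44 * (50 - 34) - 1 = 14

2P = (34, 14)


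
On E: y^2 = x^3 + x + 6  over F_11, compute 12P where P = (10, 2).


k = 12 = 1100_2 (binary, LSB first: 0011)
Double-and-add from P = (10, 2):
  bit 0 = 0: acc unchanged = O
  bit 1 = 0: acc unchanged = O
  bit 2 = 1: acc = O + (8, 3) = (8, 3)
  bit 3 = 1: acc = (8, 3) + (7, 9) = (10, 9)

12P = (10, 9)


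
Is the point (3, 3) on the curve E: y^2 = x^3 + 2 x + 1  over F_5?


Check whether y^2 = x^3 + 2 x + 1 (mod 5) for (x, y) = (3, 3).
LHS: y^2 = 3^2 mod 5 = 4
RHS: x^3 + 2 x + 1 = 3^3 + 2*3 + 1 mod 5 = 4
LHS = RHS

Yes, on the curve


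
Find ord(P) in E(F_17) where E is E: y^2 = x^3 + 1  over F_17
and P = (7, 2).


Compute successive multiples of P until we hit O:
  1P = (7, 2)
  2P = (1, 6)
  3P = (0, 16)
  4P = (14, 12)
  5P = (14, 5)
  6P = (0, 1)
  7P = (1, 11)
  8P = (7, 15)
  ... (continuing to 9P)
  9P = O

ord(P) = 9


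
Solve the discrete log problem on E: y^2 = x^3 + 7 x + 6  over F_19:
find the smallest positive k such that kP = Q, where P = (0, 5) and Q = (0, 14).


Enumerate multiples of P until we hit Q = (0, 14):
  1P = (0, 5)
  2P = (6, 6)
  3P = (3, 4)
  4P = (14, 6)
  5P = (2, 3)
  6P = (18, 13)
  7P = (8, 2)
  8P = (15, 3)
  9P = (9, 0)
  10P = (15, 16)
  11P = (8, 17)
  12P = (18, 6)
  13P = (2, 16)
  14P = (14, 13)
  15P = (3, 15)
  16P = (6, 13)
  17P = (0, 14)
Match found at i = 17.

k = 17


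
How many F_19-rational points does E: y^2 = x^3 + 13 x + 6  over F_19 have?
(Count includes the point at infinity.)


For each x in F_19, count y with y^2 = x^3 + 13 x + 6 mod 19:
  x = 0: RHS = 6, y in [5, 14]  -> 2 point(s)
  x = 1: RHS = 1, y in [1, 18]  -> 2 point(s)
  x = 5: RHS = 6, y in [5, 14]  -> 2 point(s)
  x = 9: RHS = 16, y in [4, 15]  -> 2 point(s)
  x = 11: RHS = 17, y in [6, 13]  -> 2 point(s)
  x = 12: RHS = 9, y in [3, 16]  -> 2 point(s)
  x = 13: RHS = 16, y in [4, 15]  -> 2 point(s)
  x = 14: RHS = 6, y in [5, 14]  -> 2 point(s)
  x = 15: RHS = 4, y in [2, 17]  -> 2 point(s)
  x = 16: RHS = 16, y in [4, 15]  -> 2 point(s)
  x = 18: RHS = 11, y in [7, 12]  -> 2 point(s)
Affine points: 22. Add the point at infinity: total = 23.

#E(F_19) = 23


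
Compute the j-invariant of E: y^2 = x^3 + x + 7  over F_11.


Delta = -16(4 a^3 + 27 b^2) mod 11 = 9
-1728 * (4 a)^3 = -1728 * (4*1)^3 mod 11 = 2
j = 2 * 9^(-1) mod 11 = 10

j = 10 (mod 11)


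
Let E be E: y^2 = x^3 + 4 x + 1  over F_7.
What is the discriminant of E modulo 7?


4 a^3 + 27 b^2 = 4*4^3 + 27*1^2 = 256 + 27 = 283
Delta = -16 * (283) = -4528
Delta mod 7 = 1

Delta = 1 (mod 7)


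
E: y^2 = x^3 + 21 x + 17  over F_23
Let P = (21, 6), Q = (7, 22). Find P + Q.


P != Q, so use the chord formula.
s = (y2 - y1) / (x2 - x1) = (16) / (9) mod 23 = 12
x3 = s^2 - x1 - x2 mod 23 = 12^2 - 21 - 7 = 1
y3 = s (x1 - x3) - y1 mod 23 = 12 * (21 - 1) - 6 = 4

P + Q = (1, 4)


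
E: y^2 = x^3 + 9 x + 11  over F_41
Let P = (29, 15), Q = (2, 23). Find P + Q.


P != Q, so use the chord formula.
s = (y2 - y1) / (x2 - x1) = (8) / (14) mod 41 = 24
x3 = s^2 - x1 - x2 mod 41 = 24^2 - 29 - 2 = 12
y3 = s (x1 - x3) - y1 mod 41 = 24 * (29 - 12) - 15 = 24

P + Q = (12, 24)


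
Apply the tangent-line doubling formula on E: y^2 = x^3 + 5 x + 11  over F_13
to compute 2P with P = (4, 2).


Doubling: s = (3 x1^2 + a) / (2 y1)
s = (3*4^2 + 5) / (2*2) mod 13 = 10
x3 = s^2 - 2 x1 mod 13 = 10^2 - 2*4 = 1
y3 = s (x1 - x3) - y1 mod 13 = 10 * (4 - 1) - 2 = 2

2P = (1, 2)


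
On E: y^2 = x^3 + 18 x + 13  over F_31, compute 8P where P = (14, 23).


k = 8 = 1000_2 (binary, LSB first: 0001)
Double-and-add from P = (14, 23):
  bit 0 = 0: acc unchanged = O
  bit 1 = 0: acc unchanged = O
  bit 2 = 0: acc unchanged = O
  bit 3 = 1: acc = O + (3, 30) = (3, 30)

8P = (3, 30)


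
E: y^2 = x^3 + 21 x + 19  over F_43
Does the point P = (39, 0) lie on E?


Check whether y^2 = x^3 + 21 x + 19 (mod 43) for (x, y) = (39, 0).
LHS: y^2 = 0^2 mod 43 = 0
RHS: x^3 + 21 x + 19 = 39^3 + 21*39 + 19 mod 43 = 0
LHS = RHS

Yes, on the curve


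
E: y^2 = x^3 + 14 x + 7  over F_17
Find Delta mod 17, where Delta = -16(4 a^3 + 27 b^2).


4 a^3 + 27 b^2 = 4*14^3 + 27*7^2 = 10976 + 1323 = 12299
Delta = -16 * (12299) = -196784
Delta mod 17 = 8

Delta = 8 (mod 17)


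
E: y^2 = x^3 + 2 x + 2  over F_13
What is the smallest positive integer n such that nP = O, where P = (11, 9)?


Compute successive multiples of P until we hit O:
  1P = (11, 9)
  2P = (3, 3)
  3P = (2, 1)
  4P = (4, 3)
  5P = (12, 5)
  6P = (6, 10)
  7P = (8, 6)
  8P = (8, 7)
  ... (continuing to 15P)
  15P = O

ord(P) = 15


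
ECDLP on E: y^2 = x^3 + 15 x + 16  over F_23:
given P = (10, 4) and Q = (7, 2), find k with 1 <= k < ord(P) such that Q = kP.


Enumerate multiples of P until we hit Q = (7, 2):
  1P = (10, 4)
  2P = (7, 2)
Match found at i = 2.

k = 2


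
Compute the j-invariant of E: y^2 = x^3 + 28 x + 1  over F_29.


Delta = -16(4 a^3 + 27 b^2) mod 29 = 9
-1728 * (4 a)^3 = -1728 * (4*28)^3 mod 29 = 15
j = 15 * 9^(-1) mod 29 = 21

j = 21 (mod 29)


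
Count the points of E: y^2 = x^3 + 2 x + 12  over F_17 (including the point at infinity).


For each x in F_17, count y with y^2 = x^3 + 2 x + 12 mod 17:
  x = 1: RHS = 15, y in [7, 10]  -> 2 point(s)
  x = 4: RHS = 16, y in [4, 13]  -> 2 point(s)
  x = 6: RHS = 2, y in [6, 11]  -> 2 point(s)
  x = 8: RHS = 13, y in [8, 9]  -> 2 point(s)
  x = 12: RHS = 13, y in [8, 9]  -> 2 point(s)
  x = 13: RHS = 8, y in [5, 12]  -> 2 point(s)
  x = 14: RHS = 13, y in [8, 9]  -> 2 point(s)
  x = 15: RHS = 0, y in [0]  -> 1 point(s)
  x = 16: RHS = 9, y in [3, 14]  -> 2 point(s)
Affine points: 17. Add the point at infinity: total = 18.

#E(F_17) = 18


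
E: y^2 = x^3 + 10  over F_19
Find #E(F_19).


For each x in F_19, count y with y^2 = x^3 + 0 x + 10 mod 19:
  x = 1: RHS = 11, y in [7, 12]  -> 2 point(s)
  x = 4: RHS = 17, y in [6, 13]  -> 2 point(s)
  x = 6: RHS = 17, y in [6, 13]  -> 2 point(s)
  x = 7: RHS = 11, y in [7, 12]  -> 2 point(s)
  x = 8: RHS = 9, y in [3, 16]  -> 2 point(s)
  x = 9: RHS = 17, y in [6, 13]  -> 2 point(s)
  x = 11: RHS = 11, y in [7, 12]  -> 2 point(s)
  x = 12: RHS = 9, y in [3, 16]  -> 2 point(s)
  x = 18: RHS = 9, y in [3, 16]  -> 2 point(s)
Affine points: 18. Add the point at infinity: total = 19.

#E(F_19) = 19


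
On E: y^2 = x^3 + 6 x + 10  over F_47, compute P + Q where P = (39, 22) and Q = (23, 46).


P != Q, so use the chord formula.
s = (y2 - y1) / (x2 - x1) = (24) / (31) mod 47 = 22
x3 = s^2 - x1 - x2 mod 47 = 22^2 - 39 - 23 = 46
y3 = s (x1 - x3) - y1 mod 47 = 22 * (39 - 46) - 22 = 12

P + Q = (46, 12)


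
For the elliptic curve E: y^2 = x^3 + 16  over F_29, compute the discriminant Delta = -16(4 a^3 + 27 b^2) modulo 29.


4 a^3 + 27 b^2 = 4*0^3 + 27*16^2 = 0 + 6912 = 6912
Delta = -16 * (6912) = -110592
Delta mod 29 = 14

Delta = 14 (mod 29)


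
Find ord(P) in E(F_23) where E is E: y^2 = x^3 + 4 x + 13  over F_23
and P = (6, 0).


Compute successive multiples of P until we hit O:
  1P = (6, 0)
  2P = O

ord(P) = 2


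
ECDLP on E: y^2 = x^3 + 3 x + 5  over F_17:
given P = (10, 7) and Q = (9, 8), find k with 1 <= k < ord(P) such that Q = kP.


Enumerate multiples of P until we hit Q = (9, 8):
  1P = (10, 7)
  2P = (15, 5)
  3P = (1, 3)
  4P = (2, 6)
  5P = (9, 8)
Match found at i = 5.

k = 5


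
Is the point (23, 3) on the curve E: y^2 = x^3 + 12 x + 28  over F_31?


Check whether y^2 = x^3 + 12 x + 28 (mod 31) for (x, y) = (23, 3).
LHS: y^2 = 3^2 mod 31 = 9
RHS: x^3 + 12 x + 28 = 23^3 + 12*23 + 28 mod 31 = 9
LHS = RHS

Yes, on the curve


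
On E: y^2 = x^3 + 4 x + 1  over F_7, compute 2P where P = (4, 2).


Doubling: s = (3 x1^2 + a) / (2 y1)
s = (3*4^2 + 4) / (2*2) mod 7 = 6
x3 = s^2 - 2 x1 mod 7 = 6^2 - 2*4 = 0
y3 = s (x1 - x3) - y1 mod 7 = 6 * (4 - 0) - 2 = 1

2P = (0, 1)


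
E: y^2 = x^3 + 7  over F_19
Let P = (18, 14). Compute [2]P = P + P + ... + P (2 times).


k = 2 = 10_2 (binary, LSB first: 01)
Double-and-add from P = (18, 14):
  bit 0 = 0: acc unchanged = O
  bit 1 = 1: acc = O + (0, 11) = (0, 11)

2P = (0, 11)


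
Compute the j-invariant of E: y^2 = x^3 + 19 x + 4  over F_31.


Delta = -16(4 a^3 + 27 b^2) mod 31 = 16
-1728 * (4 a)^3 = -1728 * (4*19)^3 mod 31 = 4
j = 4 * 16^(-1) mod 31 = 8

j = 8 (mod 31)


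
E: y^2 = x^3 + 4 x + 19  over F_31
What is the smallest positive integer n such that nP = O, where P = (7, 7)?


Compute successive multiples of P until we hit O:
  1P = (7, 7)
  2P = (0, 22)
  3P = (21, 23)
  4P = (10, 25)
  5P = (19, 14)
  6P = (9, 28)
  7P = (9, 3)
  8P = (19, 17)
  ... (continuing to 13P)
  13P = O

ord(P) = 13


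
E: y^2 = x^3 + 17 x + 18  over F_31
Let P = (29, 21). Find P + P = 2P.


Doubling: s = (3 x1^2 + a) / (2 y1)
s = (3*29^2 + 17) / (2*21) mod 31 = 28
x3 = s^2 - 2 x1 mod 31 = 28^2 - 2*29 = 13
y3 = s (x1 - x3) - y1 mod 31 = 28 * (29 - 13) - 21 = 24

2P = (13, 24)


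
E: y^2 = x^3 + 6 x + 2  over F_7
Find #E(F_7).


For each x in F_7, count y with y^2 = x^3 + 6 x + 2 mod 7:
  x = 0: RHS = 2, y in [3, 4]  -> 2 point(s)
  x = 1: RHS = 2, y in [3, 4]  -> 2 point(s)
  x = 2: RHS = 1, y in [1, 6]  -> 2 point(s)
  x = 6: RHS = 2, y in [3, 4]  -> 2 point(s)
Affine points: 8. Add the point at infinity: total = 9.

#E(F_7) = 9


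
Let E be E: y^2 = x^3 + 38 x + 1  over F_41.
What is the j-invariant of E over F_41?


Delta = -16(4 a^3 + 27 b^2) mod 41 = 25
-1728 * (4 a)^3 = -1728 * (4*38)^3 mod 41 = 36
j = 36 * 25^(-1) mod 41 = 8

j = 8 (mod 41)


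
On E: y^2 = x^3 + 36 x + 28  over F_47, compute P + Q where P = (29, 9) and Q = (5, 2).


P != Q, so use the chord formula.
s = (y2 - y1) / (x2 - x1) = (40) / (23) mod 47 = 14
x3 = s^2 - x1 - x2 mod 47 = 14^2 - 29 - 5 = 21
y3 = s (x1 - x3) - y1 mod 47 = 14 * (29 - 21) - 9 = 9

P + Q = (21, 9)


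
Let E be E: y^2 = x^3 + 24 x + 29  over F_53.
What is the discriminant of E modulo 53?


4 a^3 + 27 b^2 = 4*24^3 + 27*29^2 = 55296 + 22707 = 78003
Delta = -16 * (78003) = -1248048
Delta mod 53 = 49

Delta = 49 (mod 53)


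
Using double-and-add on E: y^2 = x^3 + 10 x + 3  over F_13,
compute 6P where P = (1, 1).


k = 6 = 110_2 (binary, LSB first: 011)
Double-and-add from P = (1, 1):
  bit 0 = 0: acc unchanged = O
  bit 1 = 1: acc = O + (11, 12) = (11, 12)
  bit 2 = 1: acc = (11, 12) + (8, 7) = (4, 4)

6P = (4, 4)


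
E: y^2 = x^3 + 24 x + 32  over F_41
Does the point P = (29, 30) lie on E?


Check whether y^2 = x^3 + 24 x + 32 (mod 41) for (x, y) = (29, 30).
LHS: y^2 = 30^2 mod 41 = 39
RHS: x^3 + 24 x + 32 = 29^3 + 24*29 + 32 mod 41 = 25
LHS != RHS

No, not on the curve


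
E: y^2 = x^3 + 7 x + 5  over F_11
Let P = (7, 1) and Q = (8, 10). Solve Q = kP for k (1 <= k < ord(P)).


Enumerate multiples of P until we hit Q = (8, 10):
  1P = (7, 1)
  2P = (8, 10)
Match found at i = 2.

k = 2


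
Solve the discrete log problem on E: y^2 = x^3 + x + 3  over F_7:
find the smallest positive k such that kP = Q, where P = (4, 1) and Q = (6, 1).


Enumerate multiples of P until we hit Q = (6, 1):
  1P = (4, 1)
  2P = (6, 6)
  3P = (5, 0)
  4P = (6, 1)
Match found at i = 4.

k = 4


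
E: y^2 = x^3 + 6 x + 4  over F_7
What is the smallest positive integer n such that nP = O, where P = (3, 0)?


Compute successive multiples of P until we hit O:
  1P = (3, 0)
  2P = O

ord(P) = 2


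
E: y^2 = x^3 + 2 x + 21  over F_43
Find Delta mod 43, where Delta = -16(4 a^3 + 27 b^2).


4 a^3 + 27 b^2 = 4*2^3 + 27*21^2 = 32 + 11907 = 11939
Delta = -16 * (11939) = -191024
Delta mod 43 = 25

Delta = 25 (mod 43)


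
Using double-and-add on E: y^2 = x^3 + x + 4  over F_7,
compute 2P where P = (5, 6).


k = 2 = 10_2 (binary, LSB first: 01)
Double-and-add from P = (5, 6):
  bit 0 = 0: acc unchanged = O
  bit 1 = 1: acc = O + (6, 4) = (6, 4)

2P = (6, 4)


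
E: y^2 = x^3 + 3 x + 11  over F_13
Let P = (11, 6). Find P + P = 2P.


Doubling: s = (3 x1^2 + a) / (2 y1)
s = (3*11^2 + 3) / (2*6) mod 13 = 11
x3 = s^2 - 2 x1 mod 13 = 11^2 - 2*11 = 8
y3 = s (x1 - x3) - y1 mod 13 = 11 * (11 - 8) - 6 = 1

2P = (8, 1)


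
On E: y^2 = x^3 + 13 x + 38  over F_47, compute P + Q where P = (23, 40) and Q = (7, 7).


P != Q, so use the chord formula.
s = (y2 - y1) / (x2 - x1) = (14) / (31) mod 47 = 5
x3 = s^2 - x1 - x2 mod 47 = 5^2 - 23 - 7 = 42
y3 = s (x1 - x3) - y1 mod 47 = 5 * (23 - 42) - 40 = 6

P + Q = (42, 6)


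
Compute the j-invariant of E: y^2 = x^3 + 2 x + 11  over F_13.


Delta = -16(4 a^3 + 27 b^2) mod 13 = 9
-1728 * (4 a)^3 = -1728 * (4*2)^3 mod 13 = 5
j = 5 * 9^(-1) mod 13 = 2

j = 2 (mod 13)


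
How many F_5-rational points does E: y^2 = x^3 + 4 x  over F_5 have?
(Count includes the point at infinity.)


For each x in F_5, count y with y^2 = x^3 + 4 x + 0 mod 5:
  x = 0: RHS = 0, y in [0]  -> 1 point(s)
  x = 1: RHS = 0, y in [0]  -> 1 point(s)
  x = 2: RHS = 1, y in [1, 4]  -> 2 point(s)
  x = 3: RHS = 4, y in [2, 3]  -> 2 point(s)
  x = 4: RHS = 0, y in [0]  -> 1 point(s)
Affine points: 7. Add the point at infinity: total = 8.

#E(F_5) = 8


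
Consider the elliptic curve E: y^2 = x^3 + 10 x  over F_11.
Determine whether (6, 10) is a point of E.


Check whether y^2 = x^3 + 10 x + 0 (mod 11) for (x, y) = (6, 10).
LHS: y^2 = 10^2 mod 11 = 1
RHS: x^3 + 10 x + 0 = 6^3 + 10*6 + 0 mod 11 = 1
LHS = RHS

Yes, on the curve


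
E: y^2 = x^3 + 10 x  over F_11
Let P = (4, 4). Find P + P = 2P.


Doubling: s = (3 x1^2 + a) / (2 y1)
s = (3*4^2 + 10) / (2*4) mod 11 = 10
x3 = s^2 - 2 x1 mod 11 = 10^2 - 2*4 = 4
y3 = s (x1 - x3) - y1 mod 11 = 10 * (4 - 4) - 4 = 7

2P = (4, 7)


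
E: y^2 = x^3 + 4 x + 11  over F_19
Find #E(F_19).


For each x in F_19, count y with y^2 = x^3 + 4 x + 11 mod 19:
  x = 0: RHS = 11, y in [7, 12]  -> 2 point(s)
  x = 1: RHS = 16, y in [4, 15]  -> 2 point(s)
  x = 5: RHS = 4, y in [2, 17]  -> 2 point(s)
  x = 6: RHS = 4, y in [2, 17]  -> 2 point(s)
  x = 8: RHS = 4, y in [2, 17]  -> 2 point(s)
  x = 9: RHS = 16, y in [4, 15]  -> 2 point(s)
  x = 10: RHS = 6, y in [5, 14]  -> 2 point(s)
  x = 12: RHS = 1, y in [1, 18]  -> 2 point(s)
  x = 15: RHS = 7, y in [8, 11]  -> 2 point(s)
  x = 18: RHS = 6, y in [5, 14]  -> 2 point(s)
Affine points: 20. Add the point at infinity: total = 21.

#E(F_19) = 21


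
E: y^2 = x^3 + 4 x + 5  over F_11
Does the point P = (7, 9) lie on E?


Check whether y^2 = x^3 + 4 x + 5 (mod 11) for (x, y) = (7, 9).
LHS: y^2 = 9^2 mod 11 = 4
RHS: x^3 + 4 x + 5 = 7^3 + 4*7 + 5 mod 11 = 2
LHS != RHS

No, not on the curve


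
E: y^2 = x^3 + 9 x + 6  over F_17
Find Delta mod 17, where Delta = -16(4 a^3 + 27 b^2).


4 a^3 + 27 b^2 = 4*9^3 + 27*6^2 = 2916 + 972 = 3888
Delta = -16 * (3888) = -62208
Delta mod 17 = 12

Delta = 12 (mod 17)


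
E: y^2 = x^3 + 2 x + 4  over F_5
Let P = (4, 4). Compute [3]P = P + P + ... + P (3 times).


k = 3 = 11_2 (binary, LSB first: 11)
Double-and-add from P = (4, 4):
  bit 0 = 1: acc = O + (4, 4) = (4, 4)
  bit 1 = 1: acc = (4, 4) + (2, 1) = (0, 2)

3P = (0, 2)


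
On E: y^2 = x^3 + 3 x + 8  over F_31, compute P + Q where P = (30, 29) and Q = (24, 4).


P != Q, so use the chord formula.
s = (y2 - y1) / (x2 - x1) = (6) / (25) mod 31 = 30
x3 = s^2 - x1 - x2 mod 31 = 30^2 - 30 - 24 = 9
y3 = s (x1 - x3) - y1 mod 31 = 30 * (30 - 9) - 29 = 12

P + Q = (9, 12)


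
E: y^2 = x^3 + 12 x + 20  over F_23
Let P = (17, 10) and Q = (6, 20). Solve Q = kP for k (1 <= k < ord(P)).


Enumerate multiples of P until we hit Q = (6, 20):
  1P = (17, 10)
  2P = (2, 11)
  3P = (13, 2)
  4P = (20, 7)
  5P = (10, 6)
  6P = (9, 11)
  7P = (6, 3)
  8P = (12, 12)
  9P = (19, 0)
  10P = (12, 11)
  11P = (6, 20)
Match found at i = 11.

k = 11


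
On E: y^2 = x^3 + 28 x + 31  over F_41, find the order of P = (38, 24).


Compute successive multiples of P until we hit O:
  1P = (38, 24)
  2P = (10, 32)
  3P = (14, 16)
  4P = (21, 9)
  5P = (33, 19)
  6P = (12, 2)
  7P = (7, 18)
  8P = (39, 34)
  ... (continuing to 45P)
  45P = O

ord(P) = 45


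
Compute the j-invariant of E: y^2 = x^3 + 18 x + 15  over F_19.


Delta = -16(4 a^3 + 27 b^2) mod 19 = 11
-1728 * (4 a)^3 = -1728 * (4*18)^3 mod 19 = 12
j = 12 * 11^(-1) mod 19 = 8

j = 8 (mod 19)


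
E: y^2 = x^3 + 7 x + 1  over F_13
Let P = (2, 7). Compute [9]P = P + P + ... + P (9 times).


k = 9 = 1001_2 (binary, LSB first: 1001)
Double-and-add from P = (2, 7):
  bit 0 = 1: acc = O + (2, 7) = (2, 7)
  bit 1 = 0: acc unchanged = (2, 7)
  bit 2 = 0: acc unchanged = (2, 7)
  bit 3 = 1: acc = (2, 7) + (9, 0) = (3, 7)

9P = (3, 7)


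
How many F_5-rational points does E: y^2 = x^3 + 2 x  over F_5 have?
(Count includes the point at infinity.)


For each x in F_5, count y with y^2 = x^3 + 2 x + 0 mod 5:
  x = 0: RHS = 0, y in [0]  -> 1 point(s)
Affine points: 1. Add the point at infinity: total = 2.

#E(F_5) = 2


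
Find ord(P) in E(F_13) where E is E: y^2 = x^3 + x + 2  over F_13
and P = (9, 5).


Compute successive multiples of P until we hit O:
  1P = (9, 5)
  2P = (9, 8)
  3P = O

ord(P) = 3


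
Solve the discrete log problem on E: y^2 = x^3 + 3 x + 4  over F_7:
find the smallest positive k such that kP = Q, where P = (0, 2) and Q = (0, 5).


Enumerate multiples of P until we hit Q = (0, 5):
  1P = (0, 2)
  2P = (1, 6)
  3P = (1, 1)
  4P = (0, 5)
Match found at i = 4.

k = 4


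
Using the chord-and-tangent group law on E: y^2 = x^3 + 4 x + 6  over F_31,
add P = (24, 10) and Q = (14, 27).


P != Q, so use the chord formula.
s = (y2 - y1) / (x2 - x1) = (17) / (21) mod 31 = 20
x3 = s^2 - x1 - x2 mod 31 = 20^2 - 24 - 14 = 21
y3 = s (x1 - x3) - y1 mod 31 = 20 * (24 - 21) - 10 = 19

P + Q = (21, 19)


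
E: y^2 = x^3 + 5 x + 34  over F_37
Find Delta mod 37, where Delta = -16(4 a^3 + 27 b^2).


4 a^3 + 27 b^2 = 4*5^3 + 27*34^2 = 500 + 31212 = 31712
Delta = -16 * (31712) = -507392
Delta mod 37 = 26

Delta = 26 (mod 37)


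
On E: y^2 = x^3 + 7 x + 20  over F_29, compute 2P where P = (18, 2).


Doubling: s = (3 x1^2 + a) / (2 y1)
s = (3*18^2 + 7) / (2*2) mod 29 = 20
x3 = s^2 - 2 x1 mod 29 = 20^2 - 2*18 = 16
y3 = s (x1 - x3) - y1 mod 29 = 20 * (18 - 16) - 2 = 9

2P = (16, 9)


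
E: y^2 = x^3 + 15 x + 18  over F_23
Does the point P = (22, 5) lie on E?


Check whether y^2 = x^3 + 15 x + 18 (mod 23) for (x, y) = (22, 5).
LHS: y^2 = 5^2 mod 23 = 2
RHS: x^3 + 15 x + 18 = 22^3 + 15*22 + 18 mod 23 = 2
LHS = RHS

Yes, on the curve


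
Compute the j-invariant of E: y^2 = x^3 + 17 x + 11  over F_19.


Delta = -16(4 a^3 + 27 b^2) mod 19 = 15
-1728 * (4 a)^3 = -1728 * (4*17)^3 mod 19 = 1
j = 1 * 15^(-1) mod 19 = 14

j = 14 (mod 19)


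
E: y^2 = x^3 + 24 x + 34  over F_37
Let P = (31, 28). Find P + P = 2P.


Doubling: s = (3 x1^2 + a) / (2 y1)
s = (3*31^2 + 24) / (2*28) mod 37 = 5
x3 = s^2 - 2 x1 mod 37 = 5^2 - 2*31 = 0
y3 = s (x1 - x3) - y1 mod 37 = 5 * (31 - 0) - 28 = 16

2P = (0, 16)


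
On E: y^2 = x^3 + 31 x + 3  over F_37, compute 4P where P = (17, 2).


k = 4 = 100_2 (binary, LSB first: 001)
Double-and-add from P = (17, 2):
  bit 0 = 0: acc unchanged = O
  bit 1 = 0: acc unchanged = O
  bit 2 = 1: acc = O + (3, 7) = (3, 7)

4P = (3, 7)


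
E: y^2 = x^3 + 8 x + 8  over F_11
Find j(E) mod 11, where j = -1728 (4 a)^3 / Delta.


Delta = -16(4 a^3 + 27 b^2) mod 11 = 7
-1728 * (4 a)^3 = -1728 * (4*8)^3 mod 11 = 1
j = 1 * 7^(-1) mod 11 = 8

j = 8 (mod 11)


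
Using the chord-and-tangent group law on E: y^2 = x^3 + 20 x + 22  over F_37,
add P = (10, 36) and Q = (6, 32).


P != Q, so use the chord formula.
s = (y2 - y1) / (x2 - x1) = (33) / (33) mod 37 = 1
x3 = s^2 - x1 - x2 mod 37 = 1^2 - 10 - 6 = 22
y3 = s (x1 - x3) - y1 mod 37 = 1 * (10 - 22) - 36 = 26

P + Q = (22, 26)


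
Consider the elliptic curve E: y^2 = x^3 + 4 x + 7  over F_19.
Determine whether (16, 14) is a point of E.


Check whether y^2 = x^3 + 4 x + 7 (mod 19) for (x, y) = (16, 14).
LHS: y^2 = 14^2 mod 19 = 6
RHS: x^3 + 4 x + 7 = 16^3 + 4*16 + 7 mod 19 = 6
LHS = RHS

Yes, on the curve


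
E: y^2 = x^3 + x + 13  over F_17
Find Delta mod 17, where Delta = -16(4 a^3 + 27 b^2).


4 a^3 + 27 b^2 = 4*1^3 + 27*13^2 = 4 + 4563 = 4567
Delta = -16 * (4567) = -73072
Delta mod 17 = 11

Delta = 11 (mod 17)


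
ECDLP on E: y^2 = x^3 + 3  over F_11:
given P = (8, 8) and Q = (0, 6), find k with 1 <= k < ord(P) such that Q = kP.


Enumerate multiples of P until we hit Q = (0, 6):
  1P = (8, 8)
  2P = (7, 4)
  3P = (1, 9)
  4P = (0, 5)
  5P = (4, 10)
  6P = (2, 0)
  7P = (4, 1)
  8P = (0, 6)
Match found at i = 8.

k = 8


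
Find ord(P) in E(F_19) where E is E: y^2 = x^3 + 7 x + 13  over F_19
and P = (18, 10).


Compute successive multiples of P until we hit O:
  1P = (18, 10)
  2P = (7, 5)
  3P = (3, 2)
  4P = (2, 15)
  5P = (6, 10)
  6P = (14, 9)
  7P = (12, 1)
  8P = (15, 4)
  ... (continuing to 22P)
  22P = O

ord(P) = 22


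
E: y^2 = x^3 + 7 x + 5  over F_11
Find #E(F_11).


For each x in F_11, count y with y^2 = x^3 + 7 x + 5 mod 11:
  x = 0: RHS = 5, y in [4, 7]  -> 2 point(s)
  x = 2: RHS = 5, y in [4, 7]  -> 2 point(s)
  x = 3: RHS = 9, y in [3, 8]  -> 2 point(s)
  x = 4: RHS = 9, y in [3, 8]  -> 2 point(s)
  x = 5: RHS = 0, y in [0]  -> 1 point(s)
  x = 7: RHS = 1, y in [1, 10]  -> 2 point(s)
  x = 8: RHS = 1, y in [1, 10]  -> 2 point(s)
  x = 9: RHS = 5, y in [4, 7]  -> 2 point(s)
Affine points: 15. Add the point at infinity: total = 16.

#E(F_11) = 16


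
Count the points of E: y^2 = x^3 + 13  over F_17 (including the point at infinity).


For each x in F_17, count y with y^2 = x^3 + 0 x + 13 mod 17:
  x = 0: RHS = 13, y in [8, 9]  -> 2 point(s)
  x = 2: RHS = 4, y in [2, 15]  -> 2 point(s)
  x = 4: RHS = 9, y in [3, 14]  -> 2 point(s)
  x = 5: RHS = 2, y in [6, 11]  -> 2 point(s)
  x = 6: RHS = 8, y in [5, 12]  -> 2 point(s)
  x = 7: RHS = 16, y in [4, 13]  -> 2 point(s)
  x = 8: RHS = 15, y in [7, 10]  -> 2 point(s)
  x = 11: RHS = 1, y in [1, 16]  -> 2 point(s)
  x = 13: RHS = 0, y in [0]  -> 1 point(s)
Affine points: 17. Add the point at infinity: total = 18.

#E(F_17) = 18
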